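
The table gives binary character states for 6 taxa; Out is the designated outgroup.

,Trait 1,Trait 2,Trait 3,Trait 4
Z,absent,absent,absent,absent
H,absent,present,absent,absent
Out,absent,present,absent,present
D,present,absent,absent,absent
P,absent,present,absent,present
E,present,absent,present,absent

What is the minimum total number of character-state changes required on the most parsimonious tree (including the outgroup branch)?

4

Character polarity is set by the outgroup: the derived state is whichever differs from the outgroup's state, so for Trait 2, Trait 4 the derived state is 'absent', and for the remaining characters it is 'present'.
Only D and E show the derived state 'present' for Trait 1, supporting them as a clade.
Only D, E, and Z show the derived state 'absent' for Trait 2, supporting them as a clade.
Trait 3 (derived state 'present') is unique to E (autapomorphy; uninformative for grouping).
Trait 4 (derived state 'absent') is shared by D, E, H, and Z — a synapomorphy uniting that clade.
Most parsimonious ingroup topology: ((H,(Z,(D,E))),P).
Changes per character on this tree: Trait 1: 1; Trait 2: 1; Trait 3: 1; Trait 4: 1.
Total = 4.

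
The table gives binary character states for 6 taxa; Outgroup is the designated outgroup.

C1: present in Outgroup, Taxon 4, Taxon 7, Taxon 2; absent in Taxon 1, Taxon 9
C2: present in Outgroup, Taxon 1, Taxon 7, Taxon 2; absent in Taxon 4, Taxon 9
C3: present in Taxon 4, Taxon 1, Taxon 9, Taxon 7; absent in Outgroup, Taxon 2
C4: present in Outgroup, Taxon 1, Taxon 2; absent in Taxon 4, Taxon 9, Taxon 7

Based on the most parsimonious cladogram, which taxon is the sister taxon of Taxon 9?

Character polarity is set by the outgroup: the derived state is whichever differs from the outgroup's state, so for C1, C2, C4 the derived state is 'absent', and for the remaining characters it is 'present'.
C1 groups Taxon 1 and Taxon 9, which is incompatible with the clades supported by the remaining characters; treating it as convergent (homoplasy) costs fewer steps than any alternative tree.
C2: derived state 'absent' in Taxon 4 and Taxon 9 only — synapomorphy for {Taxon 4, Taxon 9}.
Only Taxon 1, Taxon 4, Taxon 7, and Taxon 9 show the derived state 'present' for C3, supporting them as a clade.
C4: derived state 'absent' in Taxon 4, Taxon 7, and Taxon 9 only — synapomorphy for {Taxon 4, Taxon 7, Taxon 9}.
Most parsimonious ingroup topology: ((((Taxon 4,Taxon 9),Taxon 7),Taxon 1),Taxon 2).
Taxon 9 and Taxon 4 form a cherry on this tree, so they are sister taxa.

Taxon 4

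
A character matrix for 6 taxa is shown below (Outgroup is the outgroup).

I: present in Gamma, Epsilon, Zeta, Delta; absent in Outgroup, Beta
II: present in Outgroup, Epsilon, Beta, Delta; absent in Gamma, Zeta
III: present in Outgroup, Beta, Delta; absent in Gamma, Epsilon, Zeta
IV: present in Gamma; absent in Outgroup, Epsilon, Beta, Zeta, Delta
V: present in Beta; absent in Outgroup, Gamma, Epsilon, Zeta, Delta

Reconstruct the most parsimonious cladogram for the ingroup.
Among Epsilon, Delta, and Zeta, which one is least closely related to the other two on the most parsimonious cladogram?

Character polarity is set by the outgroup: the derived state is whichever differs from the outgroup's state, so for II, III the derived state is 'absent', and for the remaining characters it is 'present'.
I (derived state 'present') is shared by Delta, Epsilon, Gamma, and Zeta — a synapomorphy uniting that clade.
Only Gamma and Zeta show the derived state 'absent' for II, supporting them as a clade.
III (derived state 'absent') is shared by Epsilon, Gamma, and Zeta — a synapomorphy uniting that clade.
IV (derived state 'present') is unique to Gamma (autapomorphy; uninformative for grouping).
V (derived state 'present') is unique to Beta (autapomorphy; uninformative for grouping).
Most parsimonious ingroup topology: ((((Gamma,Zeta),Epsilon),Delta),Beta).
Zeta and Epsilon share a more recent common ancestor with each other than either does with Delta, so Delta is the least closely related of the three.

Delta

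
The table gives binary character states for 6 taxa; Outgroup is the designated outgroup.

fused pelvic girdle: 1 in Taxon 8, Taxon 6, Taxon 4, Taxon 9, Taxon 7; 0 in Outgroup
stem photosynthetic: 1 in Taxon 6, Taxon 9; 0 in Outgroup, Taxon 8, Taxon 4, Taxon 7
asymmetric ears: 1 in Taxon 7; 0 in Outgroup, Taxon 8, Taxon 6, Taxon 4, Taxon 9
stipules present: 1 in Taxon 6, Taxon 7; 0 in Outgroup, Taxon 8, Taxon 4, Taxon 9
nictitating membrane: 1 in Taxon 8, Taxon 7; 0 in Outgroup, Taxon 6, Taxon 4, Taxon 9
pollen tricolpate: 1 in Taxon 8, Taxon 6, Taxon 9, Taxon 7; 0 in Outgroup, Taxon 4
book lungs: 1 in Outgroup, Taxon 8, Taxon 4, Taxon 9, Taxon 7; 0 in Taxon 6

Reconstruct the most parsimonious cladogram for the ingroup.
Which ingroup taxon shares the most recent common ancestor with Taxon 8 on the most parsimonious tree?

Taxon 7

Character polarity is set by the outgroup: the derived state is whichever differs from the outgroup's state, so for book lungs the derived state is '0', and for the remaining characters it is '1'.
All ingroup taxa share the derived state '1' for fused pelvic girdle; it defines the ingroup but does not resolve relationships within it.
Only Taxon 6 and Taxon 9 show the derived state '1' for stem photosynthetic, supporting them as a clade.
asymmetric ears (derived state '1') is unique to Taxon 7 (autapomorphy; uninformative for grouping).
stipules present groups Taxon 6 and Taxon 7, which is incompatible with the clades supported by the remaining characters; treating it as convergent (homoplasy) costs fewer steps than any alternative tree.
nictitating membrane: derived state '1' in Taxon 7 and Taxon 8 only — synapomorphy for {Taxon 7, Taxon 8}.
pollen tricolpate: derived state '1' in Taxon 6, Taxon 7, Taxon 8, and Taxon 9 only — synapomorphy for {Taxon 6, Taxon 7, Taxon 8, Taxon 9}.
book lungs (derived state '0') is unique to Taxon 6 (autapomorphy; uninformative for grouping).
Most parsimonious ingroup topology: (((Taxon 8,Taxon 7),(Taxon 6,Taxon 9)),Taxon 4).
Taxon 8 and Taxon 7 form a cherry on this tree, so they are sister taxa.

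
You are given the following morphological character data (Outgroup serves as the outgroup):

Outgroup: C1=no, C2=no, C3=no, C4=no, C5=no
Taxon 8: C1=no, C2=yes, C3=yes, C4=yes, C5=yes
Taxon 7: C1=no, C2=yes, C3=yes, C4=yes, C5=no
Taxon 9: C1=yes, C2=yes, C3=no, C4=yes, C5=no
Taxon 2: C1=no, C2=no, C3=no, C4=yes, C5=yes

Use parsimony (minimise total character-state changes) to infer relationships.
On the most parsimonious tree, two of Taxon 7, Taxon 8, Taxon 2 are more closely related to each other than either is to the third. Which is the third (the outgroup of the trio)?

The outgroup has state 'no' for every character, so 'yes' is the derived state throughout.
C1 (derived state 'yes') is unique to Taxon 9 (autapomorphy; uninformative for grouping).
Only Taxon 7, Taxon 8, and Taxon 9 show the derived state 'yes' for C2, supporting them as a clade.
C3 (derived state 'yes') is shared by Taxon 7 and Taxon 8 — a synapomorphy uniting that clade.
All ingroup taxa share the derived state 'yes' for C4; it defines the ingroup but does not resolve relationships within it.
C5 groups Taxon 2 and Taxon 8, which is incompatible with the clades supported by the remaining characters; treating it as convergent (homoplasy) costs fewer steps than any alternative tree.
Most parsimonious ingroup topology: (((Taxon 8,Taxon 7),Taxon 9),Taxon 2).
Taxon 7 and Taxon 8 share a more recent common ancestor with each other than either does with Taxon 2, so Taxon 2 is the least closely related of the three.

Taxon 2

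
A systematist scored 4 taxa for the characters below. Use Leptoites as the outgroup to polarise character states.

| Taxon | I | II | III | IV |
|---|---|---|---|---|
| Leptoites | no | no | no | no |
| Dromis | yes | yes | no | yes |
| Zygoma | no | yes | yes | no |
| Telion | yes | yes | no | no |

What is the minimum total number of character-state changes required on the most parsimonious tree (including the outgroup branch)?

The outgroup has state 'no' for every character, so 'yes' is the derived state throughout.
I (derived state 'yes') is shared by Dromis and Telion — a synapomorphy uniting that clade.
II (derived state 'yes') is shared by all ingroup taxa — unites the whole ingroup.
III (derived state 'yes') is unique to Zygoma (autapomorphy; uninformative for grouping).
IV (derived state 'yes') is unique to Dromis (autapomorphy; uninformative for grouping).
Most parsimonious ingroup topology: ((Dromis,Telion),Zygoma).
Changes per character on this tree: I: 1; II: 1; III: 1; IV: 1.
Total = 4.

4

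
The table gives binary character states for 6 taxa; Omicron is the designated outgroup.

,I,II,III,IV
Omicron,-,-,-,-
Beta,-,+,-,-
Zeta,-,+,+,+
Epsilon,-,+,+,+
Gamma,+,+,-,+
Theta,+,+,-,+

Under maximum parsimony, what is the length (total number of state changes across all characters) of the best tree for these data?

4

The outgroup has state '-' for every character, so '+' is the derived state throughout.
I: derived state '+' in Gamma and Theta only — synapomorphy for {Gamma, Theta}.
II (derived state '+') is shared by all ingroup taxa — unites the whole ingroup.
III (derived state '+') is shared by Epsilon and Zeta — a synapomorphy uniting that clade.
Only Epsilon, Gamma, Theta, and Zeta show the derived state '+' for IV, supporting them as a clade.
Most parsimonious ingroup topology: (Beta,((Zeta,Epsilon),(Gamma,Theta))).
Changes per character on this tree: I: 1; II: 1; III: 1; IV: 1.
Total = 4.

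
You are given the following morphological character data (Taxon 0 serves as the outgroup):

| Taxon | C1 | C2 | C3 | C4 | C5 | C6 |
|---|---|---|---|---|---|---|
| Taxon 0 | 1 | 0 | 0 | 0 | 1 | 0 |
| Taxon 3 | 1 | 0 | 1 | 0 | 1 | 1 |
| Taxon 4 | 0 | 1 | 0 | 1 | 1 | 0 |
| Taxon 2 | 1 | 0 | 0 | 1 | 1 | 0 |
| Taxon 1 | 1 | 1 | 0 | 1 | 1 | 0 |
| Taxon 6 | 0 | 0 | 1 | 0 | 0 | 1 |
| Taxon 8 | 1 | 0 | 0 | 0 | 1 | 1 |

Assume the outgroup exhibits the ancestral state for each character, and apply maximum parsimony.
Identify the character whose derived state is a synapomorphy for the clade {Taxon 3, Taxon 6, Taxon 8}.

Character polarity is set by the outgroup: the derived state is whichever differs from the outgroup's state, so for C1, C5 the derived state is '0', and for the remaining characters it is '1'.
C1 (state '0') occurs in Taxon 4 and Taxon 6 but conflicts with the nesting implied by the other characters — most parsimoniously interpreted as homoplasy.
Only Taxon 1 and Taxon 4 show the derived state '1' for C2, supporting them as a clade.
C3 (derived state '1') is shared by Taxon 3 and Taxon 6 — a synapomorphy uniting that clade.
C4: derived state '1' in Taxon 1, Taxon 2, and Taxon 4 only — synapomorphy for {Taxon 1, Taxon 2, Taxon 4}.
C5 (derived state '0') is unique to Taxon 6 (autapomorphy; uninformative for grouping).
C6 (derived state '1') is shared by Taxon 3, Taxon 6, and Taxon 8 — a synapomorphy uniting that clade.
Most parsimonious ingroup topology: (((Taxon 1,Taxon 4),Taxon 2),((Taxon 3,Taxon 6),Taxon 8)).
The clade {Taxon 3, Taxon 6, Taxon 8} is supported by C6: its derived state '1' occurs in exactly those taxa and in no other taxon (including the outgroup).

C6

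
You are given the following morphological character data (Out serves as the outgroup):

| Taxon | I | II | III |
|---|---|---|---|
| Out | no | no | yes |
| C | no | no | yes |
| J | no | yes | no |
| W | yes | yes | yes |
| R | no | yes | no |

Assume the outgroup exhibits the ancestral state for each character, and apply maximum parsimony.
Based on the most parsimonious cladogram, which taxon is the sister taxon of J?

Character polarity is set by the outgroup: the derived state is whichever differs from the outgroup's state, so for III the derived state is 'no', and for the remaining characters it is 'yes'.
I: derived state 'yes' in W only — an autapomorphy, so it tells us nothing about relationships among taxa.
II: derived state 'yes' in J, R, and W only — synapomorphy for {J, R, W}.
III (derived state 'no') is shared by J and R — a synapomorphy uniting that clade.
Most parsimonious ingroup topology: (C,((J,R),W)).
J and R form a cherry on this tree, so they are sister taxa.

R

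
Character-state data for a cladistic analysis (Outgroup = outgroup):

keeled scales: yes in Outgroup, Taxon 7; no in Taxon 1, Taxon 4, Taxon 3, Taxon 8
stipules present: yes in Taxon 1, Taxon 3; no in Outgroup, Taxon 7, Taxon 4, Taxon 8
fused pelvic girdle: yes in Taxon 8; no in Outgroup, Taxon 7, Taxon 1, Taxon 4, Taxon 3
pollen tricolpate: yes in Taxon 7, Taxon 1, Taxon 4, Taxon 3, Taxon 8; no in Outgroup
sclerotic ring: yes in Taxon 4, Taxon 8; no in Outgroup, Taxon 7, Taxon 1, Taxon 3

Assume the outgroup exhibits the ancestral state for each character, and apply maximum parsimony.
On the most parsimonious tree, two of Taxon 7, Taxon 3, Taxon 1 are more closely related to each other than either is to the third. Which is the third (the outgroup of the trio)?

Character polarity is set by the outgroup: the derived state is whichever differs from the outgroup's state, so for keeled scales the derived state is 'no', and for the remaining characters it is 'yes'.
keeled scales (derived state 'no') is shared by Taxon 1, Taxon 3, Taxon 4, and Taxon 8 — a synapomorphy uniting that clade.
stipules present (derived state 'yes') is shared by Taxon 1 and Taxon 3 — a synapomorphy uniting that clade.
fused pelvic girdle: derived state 'yes' in Taxon 8 only — an autapomorphy, so it tells us nothing about relationships among taxa.
All ingroup taxa share the derived state 'yes' for pollen tricolpate; it defines the ingroup but does not resolve relationships within it.
sclerotic ring (derived state 'yes') is shared by Taxon 4 and Taxon 8 — a synapomorphy uniting that clade.
Most parsimonious ingroup topology: (Taxon 7,((Taxon 1,Taxon 3),(Taxon 4,Taxon 8))).
Taxon 3 and Taxon 1 share a more recent common ancestor with each other than either does with Taxon 7, so Taxon 7 is the least closely related of the three.

Taxon 7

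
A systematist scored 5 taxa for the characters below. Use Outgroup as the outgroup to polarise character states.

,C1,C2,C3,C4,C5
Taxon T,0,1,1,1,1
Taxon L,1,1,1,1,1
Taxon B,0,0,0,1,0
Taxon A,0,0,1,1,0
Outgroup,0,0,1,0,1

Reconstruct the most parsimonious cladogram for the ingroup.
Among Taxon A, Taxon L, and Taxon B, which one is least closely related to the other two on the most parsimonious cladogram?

Taxon L

Character polarity is set by the outgroup: the derived state is whichever differs from the outgroup's state, so for C3, C5 the derived state is '0', and for the remaining characters it is '1'.
C1: derived state '1' in Taxon L only — an autapomorphy, so it tells us nothing about relationships among taxa.
Only Taxon L and Taxon T show the derived state '1' for C2, supporting them as a clade.
C3: derived state '0' in Taxon B only — an autapomorphy, so it tells us nothing about relationships among taxa.
C4 (derived state '1') is shared by all ingroup taxa — unites the whole ingroup.
C5: derived state '0' in Taxon A and Taxon B only — synapomorphy for {Taxon A, Taxon B}.
Most parsimonious ingroup topology: ((Taxon B,Taxon A),(Taxon T,Taxon L)).
Taxon A and Taxon B share a more recent common ancestor with each other than either does with Taxon L, so Taxon L is the least closely related of the three.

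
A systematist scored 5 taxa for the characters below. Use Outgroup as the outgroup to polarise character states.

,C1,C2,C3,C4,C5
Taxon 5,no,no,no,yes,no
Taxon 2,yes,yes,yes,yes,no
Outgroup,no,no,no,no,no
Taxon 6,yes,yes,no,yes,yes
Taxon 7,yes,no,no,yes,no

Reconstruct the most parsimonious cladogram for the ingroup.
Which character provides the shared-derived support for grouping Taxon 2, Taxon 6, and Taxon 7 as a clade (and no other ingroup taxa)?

The outgroup has state 'no' for every character, so 'yes' is the derived state throughout.
Only Taxon 2, Taxon 6, and Taxon 7 show the derived state 'yes' for C1, supporting them as a clade.
Only Taxon 2 and Taxon 6 show the derived state 'yes' for C2, supporting them as a clade.
C3 (derived state 'yes') is unique to Taxon 2 (autapomorphy; uninformative for grouping).
All ingroup taxa share the derived state 'yes' for C4; it defines the ingroup but does not resolve relationships within it.
C5: derived state 'yes' in Taxon 6 only — an autapomorphy, so it tells us nothing about relationships among taxa.
Most parsimonious ingroup topology: (((Taxon 6,Taxon 2),Taxon 7),Taxon 5).
The clade {Taxon 2, Taxon 6, Taxon 7} is supported by C1: its derived state 'yes' occurs in exactly those taxa and in no other taxon (including the outgroup).

C1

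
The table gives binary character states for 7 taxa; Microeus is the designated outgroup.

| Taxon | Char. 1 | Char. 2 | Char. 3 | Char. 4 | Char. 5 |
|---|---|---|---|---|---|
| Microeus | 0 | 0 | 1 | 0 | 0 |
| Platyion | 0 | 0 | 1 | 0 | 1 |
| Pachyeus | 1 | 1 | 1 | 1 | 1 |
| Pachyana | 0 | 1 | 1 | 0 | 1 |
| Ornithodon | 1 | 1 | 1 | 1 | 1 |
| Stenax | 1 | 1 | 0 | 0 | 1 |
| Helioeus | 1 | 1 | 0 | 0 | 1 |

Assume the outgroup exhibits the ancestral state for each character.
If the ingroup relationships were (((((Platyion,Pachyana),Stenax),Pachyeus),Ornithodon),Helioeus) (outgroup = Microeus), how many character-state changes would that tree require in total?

9

Map each character onto (((((Platyion,Pachyana),Stenax),Pachyeus),Ornithodon),Helioeus) (rooted by Microeus) and count the minimum state changes it requires (Fitch parsimony):
Char. 1: 2; Char. 2: 2; Char. 3: 2; Char. 4: 2; Char. 5: 1.
Total tree length = 9.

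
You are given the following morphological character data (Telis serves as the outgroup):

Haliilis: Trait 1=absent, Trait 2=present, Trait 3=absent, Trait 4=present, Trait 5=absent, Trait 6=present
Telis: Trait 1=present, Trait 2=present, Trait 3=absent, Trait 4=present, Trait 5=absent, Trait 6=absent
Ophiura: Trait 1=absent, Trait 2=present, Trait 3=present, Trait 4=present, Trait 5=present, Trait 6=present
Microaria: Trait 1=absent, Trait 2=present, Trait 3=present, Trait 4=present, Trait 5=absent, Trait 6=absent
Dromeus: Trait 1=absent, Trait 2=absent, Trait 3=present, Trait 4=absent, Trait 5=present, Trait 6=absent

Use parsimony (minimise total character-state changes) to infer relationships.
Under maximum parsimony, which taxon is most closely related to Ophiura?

Character polarity is set by the outgroup: the derived state is whichever differs from the outgroup's state, so for Trait 1, Trait 2, Trait 4 the derived state is 'absent', and for the remaining characters it is 'present'.
Trait 1 (derived state 'absent') is shared by all ingroup taxa — unites the whole ingroup.
Trait 2: derived state 'absent' in Dromeus only — an autapomorphy, so it tells us nothing about relationships among taxa.
Only Dromeus, Microaria, and Ophiura show the derived state 'present' for Trait 3, supporting them as a clade.
Trait 4 (derived state 'absent') is unique to Dromeus (autapomorphy; uninformative for grouping).
Only Dromeus and Ophiura show the derived state 'present' for Trait 5, supporting them as a clade.
Trait 6 groups Haliilis and Ophiura, which is incompatible with the clades supported by the remaining characters; treating it as convergent (homoplasy) costs fewer steps than any alternative tree.
Most parsimonious ingroup topology: (Haliilis,((Ophiura,Dromeus),Microaria)).
Ophiura and Dromeus form a cherry on this tree, so they are sister taxa.

Dromeus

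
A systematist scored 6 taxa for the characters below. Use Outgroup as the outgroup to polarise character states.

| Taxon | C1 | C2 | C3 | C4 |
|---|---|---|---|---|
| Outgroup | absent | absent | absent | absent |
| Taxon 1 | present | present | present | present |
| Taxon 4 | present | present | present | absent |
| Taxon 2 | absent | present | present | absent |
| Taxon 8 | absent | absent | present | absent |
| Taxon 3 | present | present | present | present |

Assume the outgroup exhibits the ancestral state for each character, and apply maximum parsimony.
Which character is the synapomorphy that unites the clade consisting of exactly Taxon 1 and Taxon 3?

C4

The outgroup has state 'absent' for every character, so 'present' is the derived state throughout.
C1 (derived state 'present') is shared by Taxon 1, Taxon 3, and Taxon 4 — a synapomorphy uniting that clade.
C2: derived state 'present' in Taxon 1, Taxon 2, Taxon 3, and Taxon 4 only — synapomorphy for {Taxon 1, Taxon 2, Taxon 3, Taxon 4}.
C3 (derived state 'present') is shared by all ingroup taxa — unites the whole ingroup.
C4: derived state 'present' in Taxon 1 and Taxon 3 only — synapomorphy for {Taxon 1, Taxon 3}.
Most parsimonious ingroup topology: ((((Taxon 1,Taxon 3),Taxon 4),Taxon 2),Taxon 8).
The clade {Taxon 1, Taxon 3} is supported by C4: its derived state 'present' occurs in exactly those taxa and in no other taxon (including the outgroup).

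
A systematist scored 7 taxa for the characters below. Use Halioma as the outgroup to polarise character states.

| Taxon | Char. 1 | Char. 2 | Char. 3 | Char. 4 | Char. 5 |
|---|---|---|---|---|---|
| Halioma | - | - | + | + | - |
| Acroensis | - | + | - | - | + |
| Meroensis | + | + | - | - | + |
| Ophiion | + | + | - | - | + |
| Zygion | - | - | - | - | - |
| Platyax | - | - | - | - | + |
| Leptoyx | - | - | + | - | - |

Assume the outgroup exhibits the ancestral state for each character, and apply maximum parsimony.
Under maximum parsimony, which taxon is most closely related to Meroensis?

Ophiion

Character polarity is set by the outgroup: the derived state is whichever differs from the outgroup's state, so for Char. 3, Char. 4 the derived state is '-', and for the remaining characters it is '+'.
Only Meroensis and Ophiion show the derived state '+' for Char. 1, supporting them as a clade.
Char. 2 (derived state '+') is shared by Acroensis, Meroensis, and Ophiion — a synapomorphy uniting that clade.
Char. 3 (derived state '-') is shared by Acroensis, Meroensis, Ophiion, Platyax, and Zygion — a synapomorphy uniting that clade.
All ingroup taxa share the derived state '-' for Char. 4; it defines the ingroup but does not resolve relationships within it.
Char. 5: derived state '+' in Acroensis, Meroensis, Ophiion, and Platyax only — synapomorphy for {Acroensis, Meroensis, Ophiion, Platyax}.
Most parsimonious ingroup topology: ((((Acroensis,(Meroensis,Ophiion)),Platyax),Zygion),Leptoyx).
Meroensis and Ophiion form a cherry on this tree, so they are sister taxa.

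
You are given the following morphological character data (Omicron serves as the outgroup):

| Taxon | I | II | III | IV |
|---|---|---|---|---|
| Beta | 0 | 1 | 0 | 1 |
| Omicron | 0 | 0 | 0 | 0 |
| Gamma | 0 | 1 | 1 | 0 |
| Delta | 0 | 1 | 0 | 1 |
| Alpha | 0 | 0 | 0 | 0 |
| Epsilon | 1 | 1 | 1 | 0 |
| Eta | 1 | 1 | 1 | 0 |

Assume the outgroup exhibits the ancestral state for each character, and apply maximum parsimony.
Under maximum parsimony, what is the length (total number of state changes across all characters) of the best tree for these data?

4

The outgroup has state '0' for every character, so '1' is the derived state throughout.
Only Epsilon and Eta show the derived state '1' for I, supporting them as a clade.
II (derived state '1') is shared by Beta, Delta, Epsilon, Eta, and Gamma — a synapomorphy uniting that clade.
III: derived state '1' in Epsilon, Eta, and Gamma only — synapomorphy for {Epsilon, Eta, Gamma}.
Only Beta and Delta show the derived state '1' for IV, supporting them as a clade.
Most parsimonious ingroup topology: ((((Epsilon,Eta),Gamma),(Beta,Delta)),Alpha).
Changes per character on this tree: I: 1; II: 1; III: 1; IV: 1.
Total = 4.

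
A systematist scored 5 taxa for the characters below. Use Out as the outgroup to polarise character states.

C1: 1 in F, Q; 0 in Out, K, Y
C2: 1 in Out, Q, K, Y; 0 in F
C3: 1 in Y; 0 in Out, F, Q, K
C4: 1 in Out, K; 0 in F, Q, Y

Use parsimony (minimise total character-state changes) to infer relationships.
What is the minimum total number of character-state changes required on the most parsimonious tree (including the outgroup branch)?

4

Character polarity is set by the outgroup: the derived state is whichever differs from the outgroup's state, so for C2, C4 the derived state is '0', and for the remaining characters it is '1'.
Only F and Q show the derived state '1' for C1, supporting them as a clade.
C2: derived state '0' in F only — an autapomorphy, so it tells us nothing about relationships among taxa.
C3: derived state '1' in Y only — an autapomorphy, so it tells us nothing about relationships among taxa.
C4 (derived state '0') is shared by F, Q, and Y — a synapomorphy uniting that clade.
Most parsimonious ingroup topology: (((F,Q),Y),K).
Changes per character on this tree: C1: 1; C2: 1; C3: 1; C4: 1.
Total = 4.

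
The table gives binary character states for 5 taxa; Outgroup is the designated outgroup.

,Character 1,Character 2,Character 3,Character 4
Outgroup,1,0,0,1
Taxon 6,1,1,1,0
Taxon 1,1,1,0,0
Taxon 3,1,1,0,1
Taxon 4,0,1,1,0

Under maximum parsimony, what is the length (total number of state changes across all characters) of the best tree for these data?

4

Character polarity is set by the outgroup: the derived state is whichever differs from the outgroup's state, so for Character 1, Character 4 the derived state is '0', and for the remaining characters it is '1'.
Character 1: derived state '0' in Taxon 4 only — an autapomorphy, so it tells us nothing about relationships among taxa.
All ingroup taxa share the derived state '1' for Character 2; it defines the ingroup but does not resolve relationships within it.
Character 3 (derived state '1') is shared by Taxon 4 and Taxon 6 — a synapomorphy uniting that clade.
Character 4 (derived state '0') is shared by Taxon 1, Taxon 4, and Taxon 6 — a synapomorphy uniting that clade.
Most parsimonious ingroup topology: (((Taxon 6,Taxon 4),Taxon 1),Taxon 3).
Changes per character on this tree: Character 1: 1; Character 2: 1; Character 3: 1; Character 4: 1.
Total = 4.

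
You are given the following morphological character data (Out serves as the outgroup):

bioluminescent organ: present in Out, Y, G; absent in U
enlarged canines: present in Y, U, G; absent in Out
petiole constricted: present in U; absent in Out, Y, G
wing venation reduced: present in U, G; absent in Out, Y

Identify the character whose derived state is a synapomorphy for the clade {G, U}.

wing venation reduced

Character polarity is set by the outgroup: the derived state is whichever differs from the outgroup's state, so for bioluminescent organ the derived state is 'absent', and for the remaining characters it is 'present'.
bioluminescent organ (derived state 'absent') is unique to U (autapomorphy; uninformative for grouping).
enlarged canines (derived state 'present') is shared by all ingroup taxa — unites the whole ingroup.
petiole constricted: derived state 'present' in U only — an autapomorphy, so it tells us nothing about relationships among taxa.
Only G and U show the derived state 'present' for wing venation reduced, supporting them as a clade.
Most parsimonious ingroup topology: (Y,(U,G)).
The clade {G, U} is supported by wing venation reduced: its derived state 'present' occurs in exactly those taxa and in no other taxon (including the outgroup).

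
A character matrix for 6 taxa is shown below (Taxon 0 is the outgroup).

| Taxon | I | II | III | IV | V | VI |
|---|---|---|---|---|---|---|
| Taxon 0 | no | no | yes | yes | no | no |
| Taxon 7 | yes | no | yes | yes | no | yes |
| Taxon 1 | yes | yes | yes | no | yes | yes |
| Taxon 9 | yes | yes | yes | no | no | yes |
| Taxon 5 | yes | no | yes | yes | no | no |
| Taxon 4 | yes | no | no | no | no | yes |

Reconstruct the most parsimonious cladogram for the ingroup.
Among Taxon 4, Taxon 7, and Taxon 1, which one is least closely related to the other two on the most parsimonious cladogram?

Character polarity is set by the outgroup: the derived state is whichever differs from the outgroup's state, so for III, IV the derived state is 'no', and for the remaining characters it is 'yes'.
I (derived state 'yes') is shared by all ingroup taxa — unites the whole ingroup.
Only Taxon 1 and Taxon 9 show the derived state 'yes' for II, supporting them as a clade.
III: derived state 'no' in Taxon 4 only — an autapomorphy, so it tells us nothing about relationships among taxa.
IV (derived state 'no') is shared by Taxon 1, Taxon 4, and Taxon 9 — a synapomorphy uniting that clade.
V: derived state 'yes' in Taxon 1 only — an autapomorphy, so it tells us nothing about relationships among taxa.
Only Taxon 1, Taxon 4, Taxon 7, and Taxon 9 show the derived state 'yes' for VI, supporting them as a clade.
Most parsimonious ingroup topology: ((Taxon 7,((Taxon 1,Taxon 9),Taxon 4)),Taxon 5).
Taxon 4 and Taxon 1 share a more recent common ancestor with each other than either does with Taxon 7, so Taxon 7 is the least closely related of the three.

Taxon 7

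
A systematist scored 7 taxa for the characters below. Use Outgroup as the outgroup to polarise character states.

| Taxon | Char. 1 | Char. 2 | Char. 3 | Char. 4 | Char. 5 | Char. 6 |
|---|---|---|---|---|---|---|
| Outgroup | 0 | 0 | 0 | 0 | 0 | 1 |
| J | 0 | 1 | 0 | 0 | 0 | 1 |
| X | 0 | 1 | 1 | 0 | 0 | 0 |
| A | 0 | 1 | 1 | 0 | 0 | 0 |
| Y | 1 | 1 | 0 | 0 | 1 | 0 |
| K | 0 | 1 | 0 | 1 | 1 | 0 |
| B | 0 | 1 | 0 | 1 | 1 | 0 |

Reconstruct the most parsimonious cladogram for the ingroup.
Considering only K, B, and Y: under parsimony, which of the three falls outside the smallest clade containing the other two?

Y

Character polarity is set by the outgroup: the derived state is whichever differs from the outgroup's state, so for Char. 6 the derived state is '0', and for the remaining characters it is '1'.
Char. 1: derived state '1' in Y only — an autapomorphy, so it tells us nothing about relationships among taxa.
Char. 2 (derived state '1') is shared by all ingroup taxa — unites the whole ingroup.
Char. 3 (derived state '1') is shared by A and X — a synapomorphy uniting that clade.
Char. 4: derived state '1' in B and K only — synapomorphy for {B, K}.
Char. 5: derived state '1' in B, K, and Y only — synapomorphy for {B, K, Y}.
Only A, B, K, X, and Y show the derived state '0' for Char. 6, supporting them as a clade.
Most parsimonious ingroup topology: (J,((X,A),(Y,(K,B)))).
B and K share a more recent common ancestor with each other than either does with Y, so Y is the least closely related of the three.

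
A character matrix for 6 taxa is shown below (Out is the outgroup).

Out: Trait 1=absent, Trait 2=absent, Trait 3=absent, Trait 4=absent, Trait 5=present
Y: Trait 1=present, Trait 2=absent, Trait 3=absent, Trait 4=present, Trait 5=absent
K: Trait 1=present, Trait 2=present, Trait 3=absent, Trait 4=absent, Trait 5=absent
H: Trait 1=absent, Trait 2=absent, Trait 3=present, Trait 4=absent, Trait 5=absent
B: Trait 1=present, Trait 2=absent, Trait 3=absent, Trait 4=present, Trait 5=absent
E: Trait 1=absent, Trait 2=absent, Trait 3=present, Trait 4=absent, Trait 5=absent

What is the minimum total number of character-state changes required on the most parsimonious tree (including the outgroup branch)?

Character polarity is set by the outgroup: the derived state is whichever differs from the outgroup's state, so for Trait 5 the derived state is 'absent', and for the remaining characters it is 'present'.
Trait 1: derived state 'present' in B, K, and Y only — synapomorphy for {B, K, Y}.
Trait 2 (derived state 'present') is unique to K (autapomorphy; uninformative for grouping).
Only E and H show the derived state 'present' for Trait 3, supporting them as a clade.
Trait 4: derived state 'present' in B and Y only — synapomorphy for {B, Y}.
Trait 5 (derived state 'absent') is shared by all ingroup taxa — unites the whole ingroup.
Most parsimonious ingroup topology: (((Y,B),K),(H,E)).
Changes per character on this tree: Trait 1: 1; Trait 2: 1; Trait 3: 1; Trait 4: 1; Trait 5: 1.
Total = 5.

5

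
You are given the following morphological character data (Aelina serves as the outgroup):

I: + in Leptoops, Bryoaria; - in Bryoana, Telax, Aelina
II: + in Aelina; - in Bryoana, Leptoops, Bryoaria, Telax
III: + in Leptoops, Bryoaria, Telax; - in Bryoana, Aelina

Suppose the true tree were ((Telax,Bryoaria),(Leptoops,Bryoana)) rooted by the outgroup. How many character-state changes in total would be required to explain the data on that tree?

Map each character onto ((Telax,Bryoaria),(Leptoops,Bryoana)) (rooted by Aelina) and count the minimum state changes it requires (Fitch parsimony):
I: 2; II: 1; III: 2.
Total tree length = 5.

5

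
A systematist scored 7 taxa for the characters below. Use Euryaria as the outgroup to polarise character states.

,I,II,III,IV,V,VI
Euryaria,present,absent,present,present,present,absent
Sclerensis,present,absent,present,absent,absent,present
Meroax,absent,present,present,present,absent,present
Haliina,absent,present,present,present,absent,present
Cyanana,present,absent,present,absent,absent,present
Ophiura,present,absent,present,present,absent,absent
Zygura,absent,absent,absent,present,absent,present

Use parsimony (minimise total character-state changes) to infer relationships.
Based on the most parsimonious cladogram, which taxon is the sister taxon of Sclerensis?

Cyanana

Character polarity is set by the outgroup: the derived state is whichever differs from the outgroup's state, so for I, III, IV, V the derived state is 'absent', and for the remaining characters it is 'present'.
I: derived state 'absent' in Haliina, Meroax, and Zygura only — synapomorphy for {Haliina, Meroax, Zygura}.
II (derived state 'present') is shared by Haliina and Meroax — a synapomorphy uniting that clade.
III (derived state 'absent') is unique to Zygura (autapomorphy; uninformative for grouping).
IV (derived state 'absent') is shared by Cyanana and Sclerensis — a synapomorphy uniting that clade.
V (derived state 'absent') is shared by all ingroup taxa — unites the whole ingroup.
VI: derived state 'present' in Cyanana, Haliina, Meroax, Sclerensis, and Zygura only — synapomorphy for {Cyanana, Haliina, Meroax, Sclerensis, Zygura}.
Most parsimonious ingroup topology: (((Sclerensis,Cyanana),((Meroax,Haliina),Zygura)),Ophiura).
Sclerensis and Cyanana form a cherry on this tree, so they are sister taxa.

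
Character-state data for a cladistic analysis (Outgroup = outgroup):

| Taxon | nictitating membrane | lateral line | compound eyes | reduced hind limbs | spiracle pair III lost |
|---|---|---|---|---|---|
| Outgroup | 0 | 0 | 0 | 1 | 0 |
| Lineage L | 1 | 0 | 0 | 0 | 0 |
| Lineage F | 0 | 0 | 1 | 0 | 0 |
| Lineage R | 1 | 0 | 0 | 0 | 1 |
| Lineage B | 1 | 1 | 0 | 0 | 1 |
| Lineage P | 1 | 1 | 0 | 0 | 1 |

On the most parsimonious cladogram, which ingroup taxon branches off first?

Character polarity is set by the outgroup: the derived state is whichever differs from the outgroup's state, so for reduced hind limbs the derived state is '0', and for the remaining characters it is '1'.
Only Lineage B, Lineage L, Lineage P, and Lineage R show the derived state '1' for nictitating membrane, supporting them as a clade.
Only Lineage B and Lineage P show the derived state '1' for lateral line, supporting them as a clade.
compound eyes: derived state '1' in Lineage F only — an autapomorphy, so it tells us nothing about relationships among taxa.
All ingroup taxa share the derived state '0' for reduced hind limbs; it defines the ingroup but does not resolve relationships within it.
Only Lineage B, Lineage P, and Lineage R show the derived state '1' for spiracle pair III lost, supporting them as a clade.
Most parsimonious ingroup topology: ((Lineage L,(Lineage R,(Lineage B,Lineage P))),Lineage F).
Lineage F is sister to the clade containing all other ingroup taxa, so it is the earliest-diverging (most basal) ingroup lineage.

Lineage F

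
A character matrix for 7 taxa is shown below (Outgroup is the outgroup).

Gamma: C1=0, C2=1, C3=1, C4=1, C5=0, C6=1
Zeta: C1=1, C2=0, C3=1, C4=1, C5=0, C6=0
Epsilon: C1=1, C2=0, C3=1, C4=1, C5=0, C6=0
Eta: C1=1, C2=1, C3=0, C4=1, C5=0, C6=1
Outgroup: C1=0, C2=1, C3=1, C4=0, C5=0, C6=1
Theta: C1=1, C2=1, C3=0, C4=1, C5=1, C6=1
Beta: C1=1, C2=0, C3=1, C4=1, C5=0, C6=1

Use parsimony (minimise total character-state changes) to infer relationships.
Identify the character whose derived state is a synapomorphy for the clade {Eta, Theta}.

C3

Character polarity is set by the outgroup: the derived state is whichever differs from the outgroup's state, so for C2, C3, C6 the derived state is '0', and for the remaining characters it is '1'.
Only Beta, Epsilon, Eta, Theta, and Zeta show the derived state '1' for C1, supporting them as a clade.
C2 (derived state '0') is shared by Beta, Epsilon, and Zeta — a synapomorphy uniting that clade.
Only Eta and Theta show the derived state '0' for C3, supporting them as a clade.
C4 (derived state '1') is shared by all ingroup taxa — unites the whole ingroup.
C5 (derived state '1') is unique to Theta (autapomorphy; uninformative for grouping).
C6: derived state '0' in Epsilon and Zeta only — synapomorphy for {Epsilon, Zeta}.
Most parsimonious ingroup topology: (((Beta,(Zeta,Epsilon)),(Eta,Theta)),Gamma).
The clade {Eta, Theta} is supported by C3: its derived state '0' occurs in exactly those taxa and in no other taxon (including the outgroup).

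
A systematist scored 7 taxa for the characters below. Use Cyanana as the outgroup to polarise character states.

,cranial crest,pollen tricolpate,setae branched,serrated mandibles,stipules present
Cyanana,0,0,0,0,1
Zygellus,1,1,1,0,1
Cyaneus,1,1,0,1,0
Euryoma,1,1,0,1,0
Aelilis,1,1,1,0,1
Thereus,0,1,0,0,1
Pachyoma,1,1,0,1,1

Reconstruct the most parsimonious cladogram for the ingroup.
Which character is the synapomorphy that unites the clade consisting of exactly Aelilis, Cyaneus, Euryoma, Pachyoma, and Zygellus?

cranial crest

Character polarity is set by the outgroup: the derived state is whichever differs from the outgroup's state, so for stipules present the derived state is '0', and for the remaining characters it is '1'.
Only Aelilis, Cyaneus, Euryoma, Pachyoma, and Zygellus show the derived state '1' for cranial crest, supporting them as a clade.
All ingroup taxa share the derived state '1' for pollen tricolpate; it defines the ingroup but does not resolve relationships within it.
setae branched: derived state '1' in Aelilis and Zygellus only — synapomorphy for {Aelilis, Zygellus}.
serrated mandibles (derived state '1') is shared by Cyaneus, Euryoma, and Pachyoma — a synapomorphy uniting that clade.
stipules present: derived state '0' in Cyaneus and Euryoma only — synapomorphy for {Cyaneus, Euryoma}.
Most parsimonious ingroup topology: (((Zygellus,Aelilis),((Cyaneus,Euryoma),Pachyoma)),Thereus).
The clade {Aelilis, Cyaneus, Euryoma, Pachyoma, Zygellus} is supported by cranial crest: its derived state '1' occurs in exactly those taxa and in no other taxon (including the outgroup).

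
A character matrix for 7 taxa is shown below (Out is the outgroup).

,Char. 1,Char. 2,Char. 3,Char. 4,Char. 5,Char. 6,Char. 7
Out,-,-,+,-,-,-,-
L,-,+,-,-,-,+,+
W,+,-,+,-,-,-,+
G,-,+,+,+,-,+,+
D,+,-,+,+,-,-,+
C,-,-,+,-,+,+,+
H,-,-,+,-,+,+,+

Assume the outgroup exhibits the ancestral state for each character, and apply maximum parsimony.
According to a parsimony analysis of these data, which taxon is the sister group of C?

H

Character polarity is set by the outgroup: the derived state is whichever differs from the outgroup's state, so for Char. 3 the derived state is '-', and for the remaining characters it is '+'.
Char. 1 (derived state '+') is shared by D and W — a synapomorphy uniting that clade.
Only G and L show the derived state '+' for Char. 2, supporting them as a clade.
Char. 3: derived state '-' in L only — an autapomorphy, so it tells us nothing about relationships among taxa.
Char. 4 (state '+') occurs in D and G but conflicts with the nesting implied by the other characters — most parsimoniously interpreted as homoplasy.
Char. 5: derived state '+' in C and H only — synapomorphy for {C, H}.
Char. 6: derived state '+' in C, G, H, and L only — synapomorphy for {C, G, H, L}.
Char. 7 (derived state '+') is shared by all ingroup taxa — unites the whole ingroup.
Most parsimonious ingroup topology: (((L,G),(C,H)),(W,D)).
C and H form a cherry on this tree, so they are sister taxa.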